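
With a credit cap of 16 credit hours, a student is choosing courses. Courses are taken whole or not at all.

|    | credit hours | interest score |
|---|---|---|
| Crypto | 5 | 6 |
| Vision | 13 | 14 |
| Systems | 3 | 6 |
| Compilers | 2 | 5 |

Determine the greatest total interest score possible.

20

Treat it as a binary knapsack problem.
Crypto + Systems + Compilers: credit hours 5 + 3 + 2 = 10 ≤ 16, interest score 6 + 6 + 5 = 17.
Vision + Compilers: credit hours 13 + 2 = 15 ≤ 16, interest score 14 + 5 = 19.
Vision + Systems: credit hours 13 + 3 = 16 ≤ 16, interest score 14 + 6 = 20.
Best is Vision and Systems with total interest score 20.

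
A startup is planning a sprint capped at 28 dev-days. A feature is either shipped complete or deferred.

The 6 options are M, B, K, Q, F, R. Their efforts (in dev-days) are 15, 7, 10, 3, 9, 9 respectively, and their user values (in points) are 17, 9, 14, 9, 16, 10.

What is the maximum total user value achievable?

44

M + K + Q: effort 15 + 10 + 3 = 28 ≤ 28, user value 17 + 14 + 9 = 40.
M + Q + F: effort 15 + 3 + 9 = 27 ≤ 28, user value 17 + 9 + 16 = 42.
B + Q + F + R: effort 7 + 3 + 9 + 9 = 28 ≤ 28, user value 9 + 9 + 16 + 10 = 44.
Best is B, Q, F, and R with total user value 44.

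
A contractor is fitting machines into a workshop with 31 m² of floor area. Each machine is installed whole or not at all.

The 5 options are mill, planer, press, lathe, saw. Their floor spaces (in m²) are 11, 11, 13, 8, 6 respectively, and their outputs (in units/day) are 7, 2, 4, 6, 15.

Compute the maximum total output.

This is an integer program with binary decision variables.
Allowing fractional choices, the relaxed optimum would be about 29.8, but machines are indivisible.
press + lathe + saw: floor space 13 + 8 + 6 = 27 ≤ 31, output 4 + 6 + 15 = 25.
mill + press + saw: floor space 11 + 13 + 6 = 30 ≤ 31, output 7 + 4 + 15 = 26.
mill + lathe + saw: floor space 11 + 8 + 6 = 25 ≤ 31, output 7 + 6 + 15 = 28.
Best is mill, lathe, and saw with total output 28.

28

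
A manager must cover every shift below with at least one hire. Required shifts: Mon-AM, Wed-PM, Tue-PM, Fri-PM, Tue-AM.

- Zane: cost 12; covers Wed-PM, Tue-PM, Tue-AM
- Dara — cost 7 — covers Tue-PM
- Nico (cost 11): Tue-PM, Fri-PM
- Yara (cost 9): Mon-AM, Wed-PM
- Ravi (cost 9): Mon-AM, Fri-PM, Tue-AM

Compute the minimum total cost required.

Choose Zane and Ravi: together they cover Mon-AM, Wed-PM, Tue-PM, Fri-PM, Tue-AM — every shift.
Total cost: 12 + 9 = 21.
No cover costs less than 21.

21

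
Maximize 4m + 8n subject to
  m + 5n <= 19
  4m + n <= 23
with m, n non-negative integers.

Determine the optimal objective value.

(m,n)=(4,3): 1·4+5·3=19≤19, 4·4+1·3=19≤23, objective 40.
(m,n)=(3,3): 1·3+5·3=18≤19, 4·3+1·3=15≤23, objective 36.
(m,n)=(5,2): 1·5+5·2=15≤19, 4·5+1·2=22≤23, objective 36.
The best lattice point is (4,3), giving 40.

40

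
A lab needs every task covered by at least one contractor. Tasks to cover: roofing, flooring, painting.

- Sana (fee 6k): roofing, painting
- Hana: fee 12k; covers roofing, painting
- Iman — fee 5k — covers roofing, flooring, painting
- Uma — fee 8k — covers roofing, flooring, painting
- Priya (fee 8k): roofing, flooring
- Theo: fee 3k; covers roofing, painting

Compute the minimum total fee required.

5

Iman alone covers roofing, flooring, painting — every task.
Total fee: 5.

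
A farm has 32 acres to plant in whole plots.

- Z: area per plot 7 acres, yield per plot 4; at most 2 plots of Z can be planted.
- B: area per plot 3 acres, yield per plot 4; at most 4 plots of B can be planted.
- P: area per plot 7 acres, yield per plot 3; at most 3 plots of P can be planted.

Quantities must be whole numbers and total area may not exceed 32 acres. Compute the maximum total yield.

Take 2×Z and 4×B: area 26 ≤ 32, yield 2·4 + 4·4 = 24.
B has the best ratio (4/3) and is taken to its limit of 4; remaining capacity is filled optimally with the others.

24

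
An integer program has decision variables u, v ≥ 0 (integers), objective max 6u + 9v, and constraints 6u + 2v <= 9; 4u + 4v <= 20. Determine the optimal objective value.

(u,v)=(0,4): 6·0+2·4=8≤9, 4·0+4·4=16≤20, objective 36.
(u,v)=(0,3): 6·0+2·3=6≤9, 4·0+4·3=12≤20, objective 27.
No feasible integer point exceeds 36.

36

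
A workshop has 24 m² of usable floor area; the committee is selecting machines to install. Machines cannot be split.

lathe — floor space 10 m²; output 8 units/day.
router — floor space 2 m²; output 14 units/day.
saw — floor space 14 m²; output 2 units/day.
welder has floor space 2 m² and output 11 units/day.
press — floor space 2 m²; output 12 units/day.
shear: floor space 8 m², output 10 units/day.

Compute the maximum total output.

55

lathe + router + welder + press + shear: floor space 10 + 2 + 2 + 2 + 8 = 24 ≤ 24, output 8 + 14 + 11 + 12 + 10 = 55.
router + welder + press + shear: floor space 2 + 2 + 2 + 8 = 14 ≤ 24, output 14 + 11 + 12 + 10 = 47.
Best is lathe, router, welder, press, and shear with total output 55.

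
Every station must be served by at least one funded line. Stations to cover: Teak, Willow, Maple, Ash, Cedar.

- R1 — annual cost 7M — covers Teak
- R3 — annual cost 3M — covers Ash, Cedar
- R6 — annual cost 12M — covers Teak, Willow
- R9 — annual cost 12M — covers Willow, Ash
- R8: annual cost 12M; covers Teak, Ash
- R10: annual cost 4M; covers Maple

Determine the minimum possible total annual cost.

19

Choose R3, R6, and R10: together they cover Teak, Willow, Maple, Ash, Cedar — every station.
Total annual cost: 3 + 12 + 4 = 19.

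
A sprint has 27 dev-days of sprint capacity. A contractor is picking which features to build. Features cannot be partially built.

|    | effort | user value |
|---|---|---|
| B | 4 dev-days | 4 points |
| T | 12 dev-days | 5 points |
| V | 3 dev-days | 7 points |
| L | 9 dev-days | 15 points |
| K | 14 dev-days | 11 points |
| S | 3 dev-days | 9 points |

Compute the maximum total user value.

36

Take T, V, L, and S: effort 12 + 3 + 9 + 3 = 27 ≤ 27, user value 5 + 7 + 15 + 9 = 36.
No other feasible combination does better.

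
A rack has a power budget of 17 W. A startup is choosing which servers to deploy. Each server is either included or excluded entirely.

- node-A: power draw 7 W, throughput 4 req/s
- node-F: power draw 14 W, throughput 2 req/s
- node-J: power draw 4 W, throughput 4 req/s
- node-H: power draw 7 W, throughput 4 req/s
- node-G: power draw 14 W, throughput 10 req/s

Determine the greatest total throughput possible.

Allowing fractional choices, the relaxed optimum would be about 13.3, but servers are indivisible.
node-J + node-H: power draw 4 + 7 = 11 ≤ 17, throughput 4 + 4 = 8.
node-G: power draw 14 ≤ 17, throughput 10.
node-A + node-J: power draw 7 + 4 = 11 ≤ 17, throughput 4 + 4 = 8.
Best is node-G with total throughput 10.

10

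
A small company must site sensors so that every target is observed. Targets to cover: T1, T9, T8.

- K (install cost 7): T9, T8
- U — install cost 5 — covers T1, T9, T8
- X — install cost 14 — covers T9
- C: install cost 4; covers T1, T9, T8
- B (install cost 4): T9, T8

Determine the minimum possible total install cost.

C alone covers T1, T9, T8 — every target.
Total install cost: 4.
No cover costs less than 4.

4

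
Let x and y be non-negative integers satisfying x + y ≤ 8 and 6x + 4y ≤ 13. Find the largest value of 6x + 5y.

(x,y)=(0,3): 1·0+1·3=3≤8, 6·0+4·3=12≤13, objective 15.
(x,y)=(0,2): 1·0+1·2=2≤8, 6·0+4·2=8≤13, objective 10.
No feasible integer point exceeds 15.

15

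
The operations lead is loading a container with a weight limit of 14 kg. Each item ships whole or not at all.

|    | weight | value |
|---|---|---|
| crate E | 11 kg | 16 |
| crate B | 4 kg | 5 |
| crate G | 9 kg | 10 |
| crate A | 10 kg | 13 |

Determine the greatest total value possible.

18

crate E: weight 11 ≤ 14, value 16.
crate B + crate A: weight 4 + 10 = 14 ≤ 14, value 5 + 13 = 18.
Best is crate B and crate A with total value 18.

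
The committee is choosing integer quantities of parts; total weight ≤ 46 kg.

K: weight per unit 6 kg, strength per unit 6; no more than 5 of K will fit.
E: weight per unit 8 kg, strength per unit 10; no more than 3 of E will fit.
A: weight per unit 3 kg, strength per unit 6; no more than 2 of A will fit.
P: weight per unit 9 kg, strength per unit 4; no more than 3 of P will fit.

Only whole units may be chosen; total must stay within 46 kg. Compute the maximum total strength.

56

Take 4×K, 2×E, and 2×A: weight 46 ≤ 46, strength 4·6 + 2·10 + 2·6 = 56.
A has the best ratio (6/3) and is taken to its limit of 2; remaining capacity is filled optimally with the others.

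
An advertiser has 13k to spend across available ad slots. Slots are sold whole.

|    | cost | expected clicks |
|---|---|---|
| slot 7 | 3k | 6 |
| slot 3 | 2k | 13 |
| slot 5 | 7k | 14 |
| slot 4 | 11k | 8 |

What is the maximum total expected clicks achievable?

Allowing fractional choices, the relaxed optimum would be about 33.7, but ad slots are indivisible.
slot 3 + slot 4: cost 2 + 11 = 13 ≤ 13, expected clicks 13 + 8 = 21.
slot 3 + slot 5: cost 2 + 7 = 9 ≤ 13, expected clicks 13 + 14 = 27.
slot 7 + slot 3 + slot 5: cost 3 + 2 + 7 = 12 ≤ 13, expected clicks 6 + 13 + 14 = 33.
Best is slot 7, slot 3, and slot 5 with total expected clicks 33.

33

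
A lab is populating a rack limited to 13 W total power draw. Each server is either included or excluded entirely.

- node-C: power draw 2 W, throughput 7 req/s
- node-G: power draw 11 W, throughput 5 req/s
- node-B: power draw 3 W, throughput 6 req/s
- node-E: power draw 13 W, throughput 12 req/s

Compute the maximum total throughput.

This is an integer program with binary decision variables.
Allowing fractional choices, the relaxed optimum would be about 20.4, but servers are indivisible.
node-C + node-B: power draw 2 + 3 = 5 ≤ 13, throughput 7 + 6 = 13.
node-E: power draw 13 ≤ 13, throughput 12.
node-C + node-G: power draw 2 + 11 = 13 ≤ 13, throughput 7 + 5 = 12.
Best is node-C and node-B with total throughput 13.

13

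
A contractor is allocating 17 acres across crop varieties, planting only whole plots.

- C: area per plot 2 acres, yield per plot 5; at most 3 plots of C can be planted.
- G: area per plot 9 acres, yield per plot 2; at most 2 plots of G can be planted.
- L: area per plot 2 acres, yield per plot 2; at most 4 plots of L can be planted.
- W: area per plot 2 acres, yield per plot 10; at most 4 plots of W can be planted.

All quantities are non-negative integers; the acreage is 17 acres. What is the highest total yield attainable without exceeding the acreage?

This is a bounded integer knapsack.
W has the best ratio (10/2); taking only W gives at most 4×10 = 40 (stopped by the supply cap of 4).
Mixing does better — 3×C, 1×L, and 4×W: area 16 ≤ 17, yield 3·5 + 1·2 + 4·10 = 57.

57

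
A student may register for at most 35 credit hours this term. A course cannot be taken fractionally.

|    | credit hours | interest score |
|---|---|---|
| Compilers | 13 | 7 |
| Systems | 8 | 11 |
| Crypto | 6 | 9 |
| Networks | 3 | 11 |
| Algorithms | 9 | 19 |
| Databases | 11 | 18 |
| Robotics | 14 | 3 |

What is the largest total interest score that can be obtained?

59

Treat it as a binary knapsack problem.
Allowing fractional choices, the relaxed optimum would be about 65.2, but courses are indivisible.
Crypto + Networks + Algorithms + Databases: credit hours 6 + 3 + 9 + 11 = 29 ≤ 35, interest score 9 + 11 + 19 + 18 = 57.
Systems + Crypto + Algorithms + Databases: credit hours 8 + 6 + 9 + 11 = 34 ≤ 35, interest score 11 + 9 + 19 + 18 = 57.
Systems + Networks + Algorithms + Databases: credit hours 8 + 3 + 9 + 11 = 31 ≤ 35, interest score 11 + 11 + 19 + 18 = 59.
Best is Systems, Networks, Algorithms, and Databases with total interest score 59.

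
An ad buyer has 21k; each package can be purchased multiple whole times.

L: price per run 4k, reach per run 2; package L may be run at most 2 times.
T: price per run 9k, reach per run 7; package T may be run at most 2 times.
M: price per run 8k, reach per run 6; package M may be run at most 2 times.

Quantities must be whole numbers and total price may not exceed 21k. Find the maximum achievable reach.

Take 1×L, 1×T, and 1×M: price 21 ≤ 21, reach 1·2 + 1·7 + 1·6 = 15.
No other integer combination yields more.

15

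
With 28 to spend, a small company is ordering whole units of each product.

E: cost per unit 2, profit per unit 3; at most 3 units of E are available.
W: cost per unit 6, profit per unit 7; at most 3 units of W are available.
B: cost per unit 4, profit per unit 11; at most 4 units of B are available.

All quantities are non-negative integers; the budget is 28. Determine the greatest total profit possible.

This is a bounded integer knapsack.
Take 3×E, 1×W, and 4×B: cost 28 ≤ 28, profit 3·3 + 1·7 + 4·11 = 60.
B has the best ratio (11/4) and is taken to its limit of 4; remaining capacity is filled optimally with the others.

60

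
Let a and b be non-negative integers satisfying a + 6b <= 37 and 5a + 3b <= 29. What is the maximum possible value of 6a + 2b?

32

(a,b)=(5,1) is feasible, giving 32.
(a,b)=(5,0) is feasible, giving 30.
Maximum is 32 at (a,b)=(5,1).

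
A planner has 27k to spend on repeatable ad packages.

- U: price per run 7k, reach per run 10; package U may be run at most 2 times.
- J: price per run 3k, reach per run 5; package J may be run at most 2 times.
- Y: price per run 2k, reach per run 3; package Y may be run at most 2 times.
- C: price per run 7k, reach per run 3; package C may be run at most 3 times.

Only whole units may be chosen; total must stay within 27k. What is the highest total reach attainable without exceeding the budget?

36

Take 2×U, 2×J, and 2×Y: price 24 ≤ 27, reach 2·10 + 2·5 + 2·3 = 36.
J has the best ratio (5/3) and is taken to its limit of 2; remaining capacity is filled optimally with the others.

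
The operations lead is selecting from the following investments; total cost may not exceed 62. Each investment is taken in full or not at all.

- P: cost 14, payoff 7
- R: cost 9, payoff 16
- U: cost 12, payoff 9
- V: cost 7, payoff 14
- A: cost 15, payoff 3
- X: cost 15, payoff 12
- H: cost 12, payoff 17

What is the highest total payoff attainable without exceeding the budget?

68

This is an integer program with binary decision variables.
Take R, U, V, X, and H: cost 9 + 12 + 7 + 15 + 12 = 55 ≤ 62, payoff 16 + 9 + 14 + 12 + 17 = 68.
No other feasible combination does better.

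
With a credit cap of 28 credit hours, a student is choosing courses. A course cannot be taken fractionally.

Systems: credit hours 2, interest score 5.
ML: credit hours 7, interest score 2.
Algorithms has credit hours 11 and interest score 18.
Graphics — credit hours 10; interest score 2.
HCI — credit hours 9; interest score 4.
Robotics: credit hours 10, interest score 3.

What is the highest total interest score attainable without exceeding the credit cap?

Allowing fractional choices, the relaxed optimum would be about 28.8, but courses are indivisible.
Systems + Algorithms + Robotics: credit hours 2 + 11 + 10 = 23 ≤ 28, interest score 5 + 18 + 3 = 26.
Systems + Algorithms + HCI: credit hours 2 + 11 + 9 = 22 ≤ 28, interest score 5 + 18 + 4 = 27.
Systems + ML + Algorithms: credit hours 2 + 7 + 11 = 20 ≤ 28, interest score 5 + 2 + 18 = 25.
Best is Systems, Algorithms, and HCI with total interest score 27.

27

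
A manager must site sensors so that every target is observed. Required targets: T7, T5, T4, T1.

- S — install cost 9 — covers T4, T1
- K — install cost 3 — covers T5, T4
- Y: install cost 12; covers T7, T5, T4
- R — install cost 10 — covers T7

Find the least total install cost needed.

21

The greedy cost-per-new-target heuristic would pick K, S, and R for 22, but a cheaper cover exists.
Choose S and Y: together they cover T7, T5, T4, T1 — every target.
Total install cost: 9 + 12 = 21.
No cover costs less than 21.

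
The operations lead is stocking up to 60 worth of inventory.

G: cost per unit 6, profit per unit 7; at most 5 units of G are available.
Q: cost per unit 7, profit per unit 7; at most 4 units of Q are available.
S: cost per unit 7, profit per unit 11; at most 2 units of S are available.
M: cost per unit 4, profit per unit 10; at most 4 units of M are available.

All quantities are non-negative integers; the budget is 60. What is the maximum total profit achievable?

97

This is a bounded integer knapsack.
M has the best ratio (10/4); taking only M gives at most 4×10 = 40 (stopped by the supply cap of 4).
Mixing does better — 5×G, 2×S, and 4×M: cost 60 ≤ 60, profit 5·7 + 2·11 + 4·10 = 97.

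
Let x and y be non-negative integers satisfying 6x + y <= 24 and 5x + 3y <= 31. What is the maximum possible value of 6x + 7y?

The continuous relaxation peaks at (0, 10.3) with value 72.33; rounding to a feasible lattice point costs some objective.
(x,y)=(0,10): 6·0+1·10=10≤24, 5·0+3·10=30≤31, objective 70.
(x,y)=(0,9): 6·0+1·9=9≤24, 5·0+3·9=27≤31, objective 63.
Maximum is 70 at (x,y)=(0,10).

70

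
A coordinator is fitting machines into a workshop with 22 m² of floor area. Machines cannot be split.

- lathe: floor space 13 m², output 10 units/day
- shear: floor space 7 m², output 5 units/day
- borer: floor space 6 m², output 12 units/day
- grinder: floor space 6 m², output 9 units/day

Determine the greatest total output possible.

Treat it as a binary knapsack problem.
Take shear, borer, and grinder: floor space 7 + 6 + 6 = 19 ≤ 22, output 5 + 12 + 9 = 26.
No other feasible combination does better.

26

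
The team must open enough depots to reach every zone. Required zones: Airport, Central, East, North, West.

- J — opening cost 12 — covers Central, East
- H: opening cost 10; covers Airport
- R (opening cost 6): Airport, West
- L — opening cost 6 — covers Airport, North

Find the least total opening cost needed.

Choose J, R, and L: together they cover Airport, Central, East, North, West — every zone.
Total opening cost: 12 + 6 + 6 = 24.
No cover costs less than 24.

24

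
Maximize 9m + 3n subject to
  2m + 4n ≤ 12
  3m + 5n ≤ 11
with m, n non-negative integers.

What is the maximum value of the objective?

Relaxing integrality, the LP optimum is 33.00 at (m,n) = (3.67, 0), which is not an integer point.
(m,n)=(3,0): 2·3+4·0=6≤12, 3·3+5·0=9≤11, objective 27.
(m,n)=(2,1): 2·2+4·1=8≤12, 3·2+5·1=11≤11, objective 21.
(m,n)=(2,0): 2·2+4·0=4≤12, 3·2+5·0=6≤11, objective 18.
The best lattice point is (3,0), giving 27.

27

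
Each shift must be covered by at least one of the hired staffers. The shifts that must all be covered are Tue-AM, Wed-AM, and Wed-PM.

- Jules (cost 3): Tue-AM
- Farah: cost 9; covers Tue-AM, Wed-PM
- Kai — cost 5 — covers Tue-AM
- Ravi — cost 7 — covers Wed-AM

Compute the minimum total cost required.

The greedy cost-per-new-shift heuristic would pick Jules, Ravi, and Farah for 19, but a cheaper cover exists.
Choose Farah and Ravi: together they cover Tue-AM, Wed-AM, Wed-PM — every shift.
Total cost: 9 + 7 = 16.
No cover costs less than 16.

16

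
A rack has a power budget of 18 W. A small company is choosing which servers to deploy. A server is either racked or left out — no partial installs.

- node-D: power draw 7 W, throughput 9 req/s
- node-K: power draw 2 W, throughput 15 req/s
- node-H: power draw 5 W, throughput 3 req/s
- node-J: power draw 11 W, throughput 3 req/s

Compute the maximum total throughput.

node-D + node-K: power draw 7 + 2 = 9 ≤ 18, throughput 9 + 15 = 24.
node-K + node-H + node-J: power draw 2 + 5 + 11 = 18 ≤ 18, throughput 15 + 3 + 3 = 21.
node-D + node-K + node-H: power draw 7 + 2 + 5 = 14 ≤ 18, throughput 9 + 15 + 3 = 27.
Best is node-D, node-K, and node-H with total throughput 27.

27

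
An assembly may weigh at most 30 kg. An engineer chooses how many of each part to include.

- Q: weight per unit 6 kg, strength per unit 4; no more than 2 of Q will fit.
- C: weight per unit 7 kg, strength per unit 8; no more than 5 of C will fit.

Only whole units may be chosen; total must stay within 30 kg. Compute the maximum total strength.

32

4×C: weight 28 ≤ 30, strength 4·8 = 32.
1×Q and 3×C: weight 27 ≤ 30, strength 1·4 + 3·8 = 28.
Best is 32.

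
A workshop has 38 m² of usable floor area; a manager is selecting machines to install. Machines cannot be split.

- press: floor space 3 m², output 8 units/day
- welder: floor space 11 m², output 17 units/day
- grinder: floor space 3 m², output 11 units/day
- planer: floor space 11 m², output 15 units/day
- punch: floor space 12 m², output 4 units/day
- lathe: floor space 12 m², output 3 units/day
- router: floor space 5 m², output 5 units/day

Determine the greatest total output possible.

This is a 0-1 knapsack instance.
Allowing fractional choices, the relaxed optimum would be about 57.7, but machines are indivisible.
press + welder + grinder + planer + router: floor space 3 + 11 + 3 + 11 + 5 = 33 ≤ 38, output 8 + 17 + 11 + 15 + 5 = 56.
press + welder + grinder + planer: floor space 3 + 11 + 3 + 11 = 28 ≤ 38, output 8 + 17 + 11 + 15 = 51.
Best is press, welder, grinder, planer, and router with total output 56.

56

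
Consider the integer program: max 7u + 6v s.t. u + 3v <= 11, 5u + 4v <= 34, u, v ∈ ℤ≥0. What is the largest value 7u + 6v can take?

48

Relaxing integrality, the LP optimum is 48.36 at (u,v) = (5.27, 1.91), which is not an integer point.
(u,v)=(6,1): 1·6+3·1=9≤11, 5·6+4·1=34≤34, objective 48.
(u,v)=(5,2): 1·5+3·2=11≤11, 5·5+4·2=33≤34, objective 47.
(u,v)=(6,0): 1·6+3·0=6≤11, 5·6+4·0=30≤34, objective 42.
No feasible integer point exceeds 48.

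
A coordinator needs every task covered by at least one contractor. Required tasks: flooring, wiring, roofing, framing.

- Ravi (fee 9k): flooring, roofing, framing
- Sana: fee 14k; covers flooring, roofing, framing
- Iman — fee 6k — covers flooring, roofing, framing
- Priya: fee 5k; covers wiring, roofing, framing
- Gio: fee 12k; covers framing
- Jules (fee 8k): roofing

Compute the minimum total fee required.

11

This is an integer covering problem.
Choose Iman and Priya: together they cover flooring, wiring, roofing, framing — every task.
Total fee: 6 + 5 = 11.
No cover costs less than 11.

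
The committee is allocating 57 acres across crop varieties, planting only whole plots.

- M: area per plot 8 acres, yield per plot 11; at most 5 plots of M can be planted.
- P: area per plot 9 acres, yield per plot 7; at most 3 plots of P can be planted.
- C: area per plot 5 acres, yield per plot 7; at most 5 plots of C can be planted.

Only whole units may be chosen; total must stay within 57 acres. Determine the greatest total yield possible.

4×M and 5×C: area 57 ≤ 57, yield 4·11 + 5·7 = 79.
5×M and 3×C: area 55 ≤ 57, yield 5·11 + 3·7 = 76.
Best is 79.

79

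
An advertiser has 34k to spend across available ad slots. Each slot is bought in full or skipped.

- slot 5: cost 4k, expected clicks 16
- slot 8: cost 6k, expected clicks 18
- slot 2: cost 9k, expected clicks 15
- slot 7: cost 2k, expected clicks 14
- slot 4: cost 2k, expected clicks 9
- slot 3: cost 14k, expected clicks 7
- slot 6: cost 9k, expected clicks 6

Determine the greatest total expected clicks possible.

78

Treat it as a binary knapsack problem.
slot 5 + slot 8 + slot 2 + slot 7 + slot 4: cost 4 + 6 + 9 + 2 + 2 = 23 ≤ 34, expected clicks 16 + 18 + 15 + 14 + 9 = 72.
slot 5 + slot 8 + slot 2 + slot 7 + slot 4 + slot 6: cost 4 + 6 + 9 + 2 + 2 + 9 = 32 ≤ 34, expected clicks 16 + 18 + 15 + 14 + 9 + 6 = 78.
Best is slot 5, slot 8, slot 2, slot 7, slot 4, and slot 6 with total expected clicks 78.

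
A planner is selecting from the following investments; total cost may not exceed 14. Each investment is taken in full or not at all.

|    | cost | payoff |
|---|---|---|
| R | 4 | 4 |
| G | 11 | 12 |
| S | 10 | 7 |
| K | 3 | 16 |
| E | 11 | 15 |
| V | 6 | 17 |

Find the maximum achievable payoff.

37

Take R, K, and V: cost 4 + 3 + 6 = 13 ≤ 14, payoff 4 + 16 + 17 = 37.
No other feasible combination does better.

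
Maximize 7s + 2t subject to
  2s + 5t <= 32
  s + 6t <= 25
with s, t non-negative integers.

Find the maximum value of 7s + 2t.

112

(s,t)=(16,0): 2·16+5·0=32≤32, 1·16+6·0=16≤25, objective 112.
(s,t)=(15,0): 2·15+5·0=30≤32, 1·15+6·0=15≤25, objective 105.
No feasible integer point exceeds 112.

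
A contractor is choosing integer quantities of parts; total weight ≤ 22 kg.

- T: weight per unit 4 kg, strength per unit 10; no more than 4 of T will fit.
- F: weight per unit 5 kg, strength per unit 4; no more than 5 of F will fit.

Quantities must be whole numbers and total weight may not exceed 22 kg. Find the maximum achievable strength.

44

T has the best ratio (10/4); taking only T gives at most 4×10 = 40 (stopped by the supply cap of 4).
Mixing does better — 4×T and 1×F: weight 21 ≤ 22, strength 4·10 + 1·4 = 44.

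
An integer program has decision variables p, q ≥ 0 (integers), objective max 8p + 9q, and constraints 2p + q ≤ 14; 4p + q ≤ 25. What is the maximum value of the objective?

(p,q)=(0,14) is feasible, giving 126.
(p,q)=(0,13) is feasible, giving 117.
Maximum is 126 at (p,q)=(0,14).

126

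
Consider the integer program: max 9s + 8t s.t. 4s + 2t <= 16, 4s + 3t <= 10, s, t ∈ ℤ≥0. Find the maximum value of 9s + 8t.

25

Relaxing integrality, the LP optimum is 26.67 at (s,t) = (0, 3.33), which is not an integer point.
(s,t)=(1,2): 4·1+2·2=8≤16, 4·1+3·2=10≤10, objective 25.
(s,t)=(0,3): 4·0+2·3=6≤16, 4·0+3·3=9≤10, objective 24.
(s,t)=(1,1): 4·1+2·1=6≤16, 4·1+3·1=7≤10, objective 17.
The best lattice point is (1,2), giving 25.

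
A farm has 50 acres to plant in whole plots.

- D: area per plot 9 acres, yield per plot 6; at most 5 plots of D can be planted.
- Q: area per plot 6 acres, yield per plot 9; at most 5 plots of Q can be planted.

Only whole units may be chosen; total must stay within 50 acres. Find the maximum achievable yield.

2×D and 5×Q: area 48 ≤ 50, yield 2·6 + 5·9 = 57.
1×D and 5×Q: area 39 ≤ 50, yield 1·6 + 5·9 = 51.
Best is 57.

57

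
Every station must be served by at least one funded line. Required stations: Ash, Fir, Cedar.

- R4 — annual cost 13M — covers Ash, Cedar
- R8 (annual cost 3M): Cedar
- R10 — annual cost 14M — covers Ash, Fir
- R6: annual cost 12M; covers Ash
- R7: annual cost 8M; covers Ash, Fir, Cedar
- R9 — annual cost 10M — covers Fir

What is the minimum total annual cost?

R7 alone covers Ash, Fir, Cedar — every station.
Total annual cost: 8.

8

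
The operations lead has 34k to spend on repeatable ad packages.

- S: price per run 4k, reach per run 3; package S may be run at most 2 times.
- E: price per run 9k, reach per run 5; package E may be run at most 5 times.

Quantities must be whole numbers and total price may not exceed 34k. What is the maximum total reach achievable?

This is a bounded integer knapsack.
2×S and 2×E: price 26 ≤ 34, reach 2·3 + 2·5 = 16.
1×S and 3×E: price 31 ≤ 34, reach 1·3 + 3·5 = 18.
Best is 18.

18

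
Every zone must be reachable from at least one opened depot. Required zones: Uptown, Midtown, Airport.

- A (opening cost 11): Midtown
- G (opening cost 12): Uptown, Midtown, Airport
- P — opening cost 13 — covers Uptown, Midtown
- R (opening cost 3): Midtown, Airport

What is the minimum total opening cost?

12

G alone covers Uptown, Midtown, Airport — every zone.
Total opening cost: 12.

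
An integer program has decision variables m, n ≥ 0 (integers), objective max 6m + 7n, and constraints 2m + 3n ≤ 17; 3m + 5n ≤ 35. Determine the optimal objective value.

(m,n)=(7,1): 2·7+3·1=17≤17, 3·7+5·1=26≤35, objective 49.
(m,n)=(8,0): 2·8+3·0=16≤17, 3·8+5·0=24≤35, objective 48.
(m,n)=(6,1): 2·6+3·1=15≤17, 3·6+5·1=23≤35, objective 43.
No feasible integer point exceeds 49.

49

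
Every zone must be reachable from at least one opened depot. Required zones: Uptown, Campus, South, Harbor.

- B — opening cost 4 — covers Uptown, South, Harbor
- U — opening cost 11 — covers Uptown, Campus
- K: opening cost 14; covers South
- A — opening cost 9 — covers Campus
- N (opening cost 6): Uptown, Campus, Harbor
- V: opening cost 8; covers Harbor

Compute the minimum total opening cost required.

Choose B and N: together they cover Uptown, Campus, South, Harbor — every zone.
Total opening cost: 4 + 6 = 10.

10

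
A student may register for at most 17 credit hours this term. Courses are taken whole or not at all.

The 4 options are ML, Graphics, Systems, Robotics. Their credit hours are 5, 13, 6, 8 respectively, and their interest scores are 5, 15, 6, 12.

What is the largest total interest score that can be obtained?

18

Take Systems and Robotics: credit hours 6 + 8 = 14 ≤ 17, interest score 6 + 12 = 18.
No other feasible combination does better.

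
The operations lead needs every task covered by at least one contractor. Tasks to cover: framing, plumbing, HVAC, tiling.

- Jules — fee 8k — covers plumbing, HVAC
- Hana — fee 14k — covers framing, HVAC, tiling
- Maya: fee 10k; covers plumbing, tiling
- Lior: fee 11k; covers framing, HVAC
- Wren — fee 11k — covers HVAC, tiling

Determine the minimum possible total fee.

Choose Maya and Lior: together they cover framing, plumbing, HVAC, tiling — every task.
Total fee: 10 + 11 = 21.

21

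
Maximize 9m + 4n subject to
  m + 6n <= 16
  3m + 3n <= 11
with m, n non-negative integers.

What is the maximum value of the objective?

27

The continuous relaxation peaks at (3.67, 0) with value 33.00; rounding to a feasible lattice point costs some objective.
(m,n)=(3,0): 1·3+6·0=3≤16, 3·3+3·0=9≤11, objective 27.
(m,n)=(2,1): 1·2+6·1=8≤16, 3·2+3·1=9≤11, objective 22.
(m,n)=(2,0): 1·2+6·0=2≤16, 3·2+3·0=6≤11, objective 18.
The best lattice point is (3,0), giving 27.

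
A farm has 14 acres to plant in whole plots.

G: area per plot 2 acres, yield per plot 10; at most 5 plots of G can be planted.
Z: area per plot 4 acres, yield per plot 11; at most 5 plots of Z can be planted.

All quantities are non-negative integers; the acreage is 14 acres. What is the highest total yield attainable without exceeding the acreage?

This is a bounded integer knapsack.
5×G and 1×Z: area 14 ≤ 14, yield 5·10 + 1·11 = 61.
3×G and 2×Z: area 14 ≤ 14, yield 3·10 + 2·11 = 52.
Best is 61.

61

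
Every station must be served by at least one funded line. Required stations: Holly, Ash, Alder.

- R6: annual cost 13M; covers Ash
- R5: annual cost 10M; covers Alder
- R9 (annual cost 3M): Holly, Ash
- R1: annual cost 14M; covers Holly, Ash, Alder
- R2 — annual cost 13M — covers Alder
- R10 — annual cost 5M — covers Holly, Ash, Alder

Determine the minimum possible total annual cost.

The greedy cost-per-new-station heuristic would pick R9 and R10 for 8, but a cheaper cover exists.
R10 alone covers Holly, Ash, Alder — every station.
Total annual cost: 5.
No cover costs less than 5.

5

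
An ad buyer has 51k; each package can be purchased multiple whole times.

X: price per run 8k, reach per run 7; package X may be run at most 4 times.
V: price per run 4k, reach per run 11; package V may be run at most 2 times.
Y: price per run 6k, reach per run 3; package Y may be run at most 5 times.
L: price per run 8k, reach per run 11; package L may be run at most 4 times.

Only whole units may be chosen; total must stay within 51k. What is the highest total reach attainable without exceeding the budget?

This is a bounded integer knapsack.
Take 1×X, 2×V, and 4×L: price 48 ≤ 51, reach 1·7 + 2·11 + 4·11 = 73.
V has the best ratio (11/4) and is taken to its limit of 2; remaining capacity is filled optimally with the others.

73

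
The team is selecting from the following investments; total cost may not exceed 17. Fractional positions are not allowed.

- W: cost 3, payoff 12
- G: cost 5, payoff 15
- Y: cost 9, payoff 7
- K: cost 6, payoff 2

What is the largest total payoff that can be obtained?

W + G + K: cost 3 + 5 + 6 = 14 ≤ 17, payoff 12 + 15 + 2 = 29.
W + G + Y: cost 3 + 5 + 9 = 17 ≤ 17, payoff 12 + 15 + 7 = 34.
W + G: cost 3 + 5 = 8 ≤ 17, payoff 12 + 15 = 27.
Best is W, G, and Y with total payoff 34.

34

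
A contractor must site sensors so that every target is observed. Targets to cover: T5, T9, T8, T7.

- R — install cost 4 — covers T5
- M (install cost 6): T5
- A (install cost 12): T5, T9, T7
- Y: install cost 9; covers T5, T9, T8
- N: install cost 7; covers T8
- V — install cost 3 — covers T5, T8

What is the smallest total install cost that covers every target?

15

This is a weighted set-cover instance.
Choose A and V: together they cover T5, T9, T8, T7 — every target.
Total install cost: 12 + 3 = 15.
No cover costs less than 15.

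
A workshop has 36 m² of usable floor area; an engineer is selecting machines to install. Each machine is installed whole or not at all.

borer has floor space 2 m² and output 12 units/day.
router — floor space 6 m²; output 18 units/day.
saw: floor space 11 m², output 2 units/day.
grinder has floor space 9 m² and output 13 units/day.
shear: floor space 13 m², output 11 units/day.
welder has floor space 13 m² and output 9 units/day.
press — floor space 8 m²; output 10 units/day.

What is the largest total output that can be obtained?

borer + router + saw + grinder + press: floor space 2 + 6 + 11 + 9 + 8 = 36 ≤ 36, output 12 + 18 + 2 + 13 + 10 = 55.
borer + router + grinder + shear: floor space 2 + 6 + 9 + 13 = 30 ≤ 36, output 12 + 18 + 13 + 11 = 54.
borer + router + grinder + press: floor space 2 + 6 + 9 + 8 = 25 ≤ 36, output 12 + 18 + 13 + 10 = 53.
Best is borer, router, saw, grinder, and press with total output 55.

55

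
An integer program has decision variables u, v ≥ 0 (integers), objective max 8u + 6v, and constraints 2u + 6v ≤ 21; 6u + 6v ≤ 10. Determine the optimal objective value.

8

(u,v)=(1,0): 2·1+6·0=2≤21, 6·1+6·0=6≤10, objective 8.
(u,v)=(0,1): 2·0+6·1=6≤21, 6·0+6·1=6≤10, objective 6.
(u,v)=(0,0): 2·0+6·0=0≤21, 6·0+6·0=0≤10, objective 0.
No feasible integer point exceeds 8.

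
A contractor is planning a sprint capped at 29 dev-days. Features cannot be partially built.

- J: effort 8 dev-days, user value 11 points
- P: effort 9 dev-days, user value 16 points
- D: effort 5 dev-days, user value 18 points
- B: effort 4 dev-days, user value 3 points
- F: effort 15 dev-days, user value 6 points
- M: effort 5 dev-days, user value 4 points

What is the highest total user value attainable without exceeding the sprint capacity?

Allowing fractional choices, the relaxed optimum would be about 50.5, but features are indivisible.
J + P + D + M: effort 8 + 9 + 5 + 5 = 27 ≤ 29, user value 11 + 16 + 18 + 4 = 49.
J + P + D + B: effort 8 + 9 + 5 + 4 = 26 ≤ 29, user value 11 + 16 + 18 + 3 = 48.
Best is J, P, D, and M with total user value 49.

49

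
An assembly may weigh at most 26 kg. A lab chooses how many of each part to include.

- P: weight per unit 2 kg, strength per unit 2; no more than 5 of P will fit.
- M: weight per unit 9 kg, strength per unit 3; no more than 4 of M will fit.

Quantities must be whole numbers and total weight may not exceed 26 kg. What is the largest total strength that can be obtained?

14

P has the best ratio (2/2); taking only P gives at most 5×2 = 10 (stopped by the supply cap of 5).
Mixing does better — 4×P and 2×M: weight 26 ≤ 26, strength 4·2 + 2·3 = 14.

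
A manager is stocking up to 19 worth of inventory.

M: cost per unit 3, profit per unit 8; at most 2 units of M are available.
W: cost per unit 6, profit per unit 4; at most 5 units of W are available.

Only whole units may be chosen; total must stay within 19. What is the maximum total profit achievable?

24

M has the best ratio (8/3); taking only M gives at most 2×8 = 16 (stopped by the supply cap of 2).
Mixing does better — 2×M and 2×W: cost 18 ≤ 19, profit 2·8 + 2·4 = 24.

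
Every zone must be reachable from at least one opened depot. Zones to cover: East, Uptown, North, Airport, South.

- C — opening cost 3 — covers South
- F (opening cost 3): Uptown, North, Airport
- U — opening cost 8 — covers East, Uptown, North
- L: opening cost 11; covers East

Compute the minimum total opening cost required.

14

Choose C, F, and U: together they cover East, Uptown, North, Airport, South — every zone.
Total opening cost: 3 + 3 + 8 = 14.
No cover costs less than 14.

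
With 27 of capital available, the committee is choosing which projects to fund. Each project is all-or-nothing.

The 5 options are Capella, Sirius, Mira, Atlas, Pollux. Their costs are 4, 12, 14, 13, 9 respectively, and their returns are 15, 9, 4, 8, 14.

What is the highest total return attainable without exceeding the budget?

Treat it as a binary knapsack problem.
Allowing fractional choices, the relaxed optimum would be about 39.2, but projects are indivisible.
Capella + Atlas + Pollux: cost 4 + 13 + 9 = 26 ≤ 27, return 15 + 8 + 14 = 37.
Capella + Mira + Pollux: cost 4 + 14 + 9 = 27 ≤ 27, return 15 + 4 + 14 = 33.
Capella + Sirius + Pollux: cost 4 + 12 + 9 = 25 ≤ 27, return 15 + 9 + 14 = 38.
Best is Capella, Sirius, and Pollux with total return 38.

38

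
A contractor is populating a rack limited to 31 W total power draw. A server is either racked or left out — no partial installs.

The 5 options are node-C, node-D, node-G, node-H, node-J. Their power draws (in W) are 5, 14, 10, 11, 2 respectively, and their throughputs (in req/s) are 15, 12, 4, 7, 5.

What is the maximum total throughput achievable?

36

node-C + node-D + node-G + node-J: power draw 5 + 14 + 10 + 2 = 31 ≤ 31, throughput 15 + 12 + 4 + 5 = 36.
node-C + node-D + node-H: power draw 5 + 14 + 11 = 30 ≤ 31, throughput 15 + 12 + 7 = 34.
node-C + node-D + node-J: power draw 5 + 14 + 2 = 21 ≤ 31, throughput 15 + 12 + 5 = 32.
Best is node-C, node-D, node-G, and node-J with total throughput 36.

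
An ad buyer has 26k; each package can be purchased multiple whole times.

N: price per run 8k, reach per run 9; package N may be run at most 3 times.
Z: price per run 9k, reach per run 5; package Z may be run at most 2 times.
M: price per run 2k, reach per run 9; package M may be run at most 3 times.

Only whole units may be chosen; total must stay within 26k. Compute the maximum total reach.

45

1×N, 1×Z, and 3×M: price 23 ≤ 26, reach 1·9 + 1·5 + 3·9 = 41.
2×N and 3×M: price 22 ≤ 26, reach 2·9 + 3·9 = 45.
Best is 45.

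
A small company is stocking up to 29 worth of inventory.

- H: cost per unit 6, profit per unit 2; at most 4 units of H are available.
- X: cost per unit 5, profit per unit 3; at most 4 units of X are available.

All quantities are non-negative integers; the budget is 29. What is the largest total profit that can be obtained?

14

Take 1×H and 4×X: cost 26 ≤ 29, profit 1·2 + 4·3 = 14.
X has the best ratio (3/5) and is taken to its limit of 4; remaining capacity is filled optimally with the others.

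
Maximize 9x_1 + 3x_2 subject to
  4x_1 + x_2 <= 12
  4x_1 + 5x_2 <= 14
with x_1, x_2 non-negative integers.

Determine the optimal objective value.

(x_1,x_2)=(3,0): 4·3+1·0=12≤12, 4·3+5·0=12≤14, objective 27.
(x_1,x_2)=(2,1): 4·2+1·1=9≤12, 4·2+5·1=13≤14, objective 21.
(x_1,x_2)=(2,0): 4·2+1·0=8≤12, 4·2+5·0=8≤14, objective 18.
(x_1,x_2)=(1,1): 4·1+1·1=5≤12, 4·1+5·1=9≤14, objective 12.
No feasible integer point exceeds 27.

27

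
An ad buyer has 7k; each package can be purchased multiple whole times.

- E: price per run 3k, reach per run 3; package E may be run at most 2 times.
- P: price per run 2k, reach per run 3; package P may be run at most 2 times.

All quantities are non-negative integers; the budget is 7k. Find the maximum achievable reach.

9

Take 1×E and 2×P: price 7 ≤ 7, reach 1·3 + 2·3 = 9.
P has the best ratio (3/2) and is taken to its limit of 2; remaining capacity is filled optimally with the others.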